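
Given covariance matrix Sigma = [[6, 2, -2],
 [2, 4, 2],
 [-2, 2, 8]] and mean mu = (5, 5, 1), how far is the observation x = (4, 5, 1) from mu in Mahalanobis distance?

Step 1 — centre the observation: (x - mu) = (-1, 0, 0).

Step 2 — invert Sigma (cofactor / det for 3×3, or solve directly):
  Sigma^{-1} = [[0.2692, -0.1923, 0.1154],
 [-0.1923, 0.4231, -0.1538],
 [0.1154, -0.1538, 0.1923]].

Step 3 — form the quadratic (x - mu)^T · Sigma^{-1} · (x - mu):
  Sigma^{-1} · (x - mu) = (-0.2692, 0.1923, -0.1154).
  (x - mu)^T · [Sigma^{-1} · (x - mu)] = (-1)·(-0.2692) + (0)·(0.1923) + (0)·(-0.1154) = 0.2692.

Step 4 — take square root: d = √(0.2692) ≈ 0.5189.

d(x, mu) = √(0.2692) ≈ 0.5189


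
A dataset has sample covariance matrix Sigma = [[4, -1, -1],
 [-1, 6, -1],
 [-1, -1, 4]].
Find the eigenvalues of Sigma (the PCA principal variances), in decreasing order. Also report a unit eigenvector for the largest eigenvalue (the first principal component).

Step 1 — characteristic polynomial p(λ) = det(λI - Sigma) = λ³ - tr·λ² + c_1·λ - det, where tr = trace, c_1 = sum of the principal 2×2 minors, det = det(Sigma):
  tr = 4 + 6 + 4 = 14,
  c_1 = (4·6 - (-1)²) + (4·4 - (-1)²) + (6·4 - (-1)²) = 23 + 15 + 23 = 61,
  det = 4·(6·4 - (-1)²) - (-1)·((-1)·4 - (-1)·(-1)) + (-1)·((-1)·(-1) - 6·(-1)) = 4·(23) - (-1)·(-5) + (-1)·(7) = 80.
  So p(λ) = λ³ - 14λ² + 61λ - 80.
Step 2 — look for an integer root (rational root theorem: any rational root is an integer divisor of 80). Testing λ = 5:
  p(5) = 125 - 350 + 305 - 80 = 0  ✓
  Dividing out (λ - 5): p(λ) = (λ - 5)(λ² - 9λ + 16).
Step 3 — remaining eigenvalues from the quadratic λ² - 9λ + 16 = 0:
  Δ = 9² - 4·16 = 81 - 64 = 17,  λ = (9 ± √17)/2 = (9 ± 4.1231)/2 ≈ 6.5616 or 2.4384.
  Sorted: λ_1 = 6.5616,  λ_2 = 5,  λ_3 = 2.4384  (check: sum = 14 = tr ✓).

Step 4 — unit eigenvector for λ_1 ≈ 6.5616: v spans the null space of (Sigma - λ_1 I), whose rows are
  r_1 = (-2.5616, -1, -1),  r_2 = (-1, -0.5616, -1),  r_3 = (-1, -1, -2.5616).
  v is orthogonal to every row, so take v ∝ r_1 × r_2 = ((-1)·(-1) - (-1)·(-0.5616), (-1)·(-1) - (-2.5616)·(-1), (-2.5616)·(-0.5616) - (-1)·(-1)) ≈ (0.4384, -1.5616, 0.4384).
  Let u = (0.4384, -1.5616, 0.4384).
  ||u|| = √((0.4384)² + (-1.5616)² + (0.4384)²) = √(2.8229) ≈ 1.6802,  v_1 = u/||u|| ≈ (0.261, -0.9294, 0.261) (||v_1|| = 1).

λ_1 = 6.5616,  λ_2 = 5,  λ_3 = 2.4384;  v_1 ≈ (0.261, -0.9294, 0.261)


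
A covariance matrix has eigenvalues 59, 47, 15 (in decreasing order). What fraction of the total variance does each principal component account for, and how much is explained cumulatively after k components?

Step 1 — total variance = trace(Sigma) = Σ λ_i = 59 + 47 + 15 = 121.

Step 2 — fraction explained by component i = λ_i / Σ λ:
  PC1: 59/121 = 0.4876
  PC2: 47/121 = 0.3884
  PC3: 15/121 = 0.124

Step 3 — cumulative fraction after k components = (λ_1 + ... + λ_k) / Σ λ:
  k = 1: 59/121 = 0.4876
  k = 2: (59 + 47)/121 = 106/121 = 0.876
  k = 3: (59 + 47 + 15)/121 = 121/121 = 1

Summary (fraction, with percent):

explained: PC1 0.4876 (48.76%), PC2 0.3884 (38.84%), PC3 0.124 (12.4%);  cumulative: 0.4876, 0.876, 1


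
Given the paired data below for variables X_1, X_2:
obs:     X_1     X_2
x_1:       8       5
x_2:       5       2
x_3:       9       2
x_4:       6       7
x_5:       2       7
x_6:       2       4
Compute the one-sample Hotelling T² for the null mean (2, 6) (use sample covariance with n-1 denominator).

Step 1 — sample mean vector:
  mean(X_1) = (8 + 5 + 9 + 6 + 2 + 2) / 6 = 32/6 = 5.3333
  mean(X_2) = (5 + 2 + 2 + 7 + 7 + 4) / 6 = 27/6 = 4.5
  x̄ = (5.3333, 4.5),  deviation x̄ - mu_0 = (5.3333, 4.5) - (2, 6) = (3.3333, -1.5).

Step 2 — sample covariance matrix, S[i,j] = (1/(n-1)) · Σ_k (x_{k,i} - mean_i) · (x_{k,j} - mean_j), divisor n-1 = 5:
  S[X_1,X_1] = ((2.6667)·(2.6667) + (-0.3333)·(-0.3333) + (3.6667)·(3.6667) + (0.6667)·(0.6667) + (-3.3333)·(-3.3333) + (-3.3333)·(-3.3333)) / 5 = 43.3333/5 = 8.6667
  S[X_1,X_2] = ((2.6667)·(0.5) + (-0.3333)·(-2.5) + (3.6667)·(-2.5) + (0.6667)·(2.5) + (-3.3333)·(2.5) + (-3.3333)·(-0.5)) / 5 = -12/5 = -2.4
  S[X_2,X_2] = ((0.5)·(0.5) + (-2.5)·(-2.5) + (-2.5)·(-2.5) + (2.5)·(2.5) + (2.5)·(2.5) + (-0.5)·(-0.5)) / 5 = 25.5/5 = 5.1
  S = [[8.6667, -2.4],
 [-2.4, 5.1]].

Step 3 — invert S. det(S) = 8.6667·5.1 - (-2.4)² = 38.44.
  S^{-1} = (1/det) · [[d, -b], [-b, a]] = [[0.1327, 0.0624],
 [0.0624, 0.2255]].

Step 4 — quadratic form (x̄ - mu_0)^T · S^{-1} · (x̄ - mu_0):
  S^{-1} · (x̄ - mu_0) = (0.3486, -0.1301),
  (x̄ - mu_0)^T · [...] = (3.3333)·(0.3486) + (-1.5)·(-0.1301) = 1.3571.

Step 5 — scale by n: T² = 6 · 1.3571 = 8.1426.

T² ≈ 8.1426


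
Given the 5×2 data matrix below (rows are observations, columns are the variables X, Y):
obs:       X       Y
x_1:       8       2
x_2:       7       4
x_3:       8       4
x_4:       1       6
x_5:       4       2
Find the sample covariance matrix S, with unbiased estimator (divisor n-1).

Step 1 — column means:
  mean(X) = (8 + 7 + 8 + 1 + 4) / 5 = 28/5 = 5.6
  mean(Y) = (2 + 4 + 4 + 6 + 2) / 5 = 18/5 = 3.6

Step 2 — sample covariance S[i,j] = (1/(n-1)) · Σ_k (x_{k,i} - mean_i) · (x_{k,j} - mean_j), with n-1 = 4.
  S[X,X] = ((2.4)·(2.4) + (1.4)·(1.4) + (2.4)·(2.4) + (-4.6)·(-4.6) + (-1.6)·(-1.6)) / 4 = 37.2/4 = 9.3
  S[X,Y] = ((2.4)·(-1.6) + (1.4)·(0.4) + (2.4)·(0.4) + (-4.6)·(2.4) + (-1.6)·(-1.6)) / 4 = -10.8/4 = -2.7
  S[Y,Y] = ((-1.6)·(-1.6) + (0.4)·(0.4) + (0.4)·(0.4) + (2.4)·(2.4) + (-1.6)·(-1.6)) / 4 = 11.2/4 = 2.8

S is symmetric (S[j,i] = S[i,j]). Assembling:

S = [[9.3, -2.7],
 [-2.7, 2.8]]


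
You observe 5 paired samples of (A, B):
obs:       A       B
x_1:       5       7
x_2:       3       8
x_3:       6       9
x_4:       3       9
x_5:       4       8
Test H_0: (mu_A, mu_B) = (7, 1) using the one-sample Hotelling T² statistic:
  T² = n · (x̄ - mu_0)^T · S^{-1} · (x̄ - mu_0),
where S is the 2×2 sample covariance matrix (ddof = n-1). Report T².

Step 1 — sample mean vector:
  mean(A) = (5 + 3 + 6 + 3 + 4) / 5 = 21/5 = 4.2
  mean(B) = (7 + 8 + 9 + 9 + 8) / 5 = 41/5 = 8.2
  x̄ = (4.2, 8.2),  deviation x̄ - mu_0 = (4.2, 8.2) - (7, 1) = (-2.8, 7.2).

Step 2 — sample covariance matrix, S[i,j] = (1/(n-1)) · Σ_k (x_{k,i} - mean_i) · (x_{k,j} - mean_j), divisor n-1 = 4:
  S[A,A] = ((0.8)·(0.8) + (-1.2)·(-1.2) + (1.8)·(1.8) + (-1.2)·(-1.2) + (-0.2)·(-0.2)) / 4 = 6.8/4 = 1.7
  S[A,B] = ((0.8)·(-1.2) + (-1.2)·(-0.2) + (1.8)·(0.8) + (-1.2)·(0.8) + (-0.2)·(-0.2)) / 4 = -0.2/4 = -0.05
  S[B,B] = ((-1.2)·(-1.2) + (-0.2)·(-0.2) + (0.8)·(0.8) + (0.8)·(0.8) + (-0.2)·(-0.2)) / 4 = 2.8/4 = 0.7
  S = [[1.7, -0.05],
 [-0.05, 0.7]].

Step 3 — invert S. det(S) = 1.7·0.7 - (-0.05)² = 1.1875.
  S^{-1} = (1/det) · [[d, -b], [-b, a]] = [[0.5895, 0.0421],
 [0.0421, 1.4316]].

Step 4 — quadratic form (x̄ - mu_0)^T · S^{-1} · (x̄ - mu_0):
  S^{-1} · (x̄ - mu_0) = (-1.3474, 10.1895),
  (x̄ - mu_0)^T · [...] = (-2.8)·(-1.3474) + (7.2)·(10.1895) = 77.1368.

Step 5 — scale by n: T² = 5 · 77.1368 = 385.6842.

T² ≈ 385.6842


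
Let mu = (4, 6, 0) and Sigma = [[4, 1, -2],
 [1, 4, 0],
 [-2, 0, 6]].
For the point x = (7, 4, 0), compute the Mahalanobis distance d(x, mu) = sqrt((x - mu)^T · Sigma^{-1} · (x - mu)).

Step 1 — centre the observation: (x - mu) = (3, -2, 0).

Step 2 — invert Sigma (cofactor / det for 3×3, or solve directly):
  Sigma^{-1} = [[0.3243, -0.0811, 0.1081],
 [-0.0811, 0.2703, -0.027],
 [0.1081, -0.027, 0.2027]].

Step 3 — form the quadratic (x - mu)^T · Sigma^{-1} · (x - mu):
  Sigma^{-1} · (x - mu) = (1.1351, -0.7838, 0.3784).
  (x - mu)^T · [Sigma^{-1} · (x - mu)] = (3)·(1.1351) + (-2)·(-0.7838) + (0)·(0.3784) = 4.973.

Step 4 — take square root: d = √(4.973) ≈ 2.23.

d(x, mu) = √(4.973) ≈ 2.23


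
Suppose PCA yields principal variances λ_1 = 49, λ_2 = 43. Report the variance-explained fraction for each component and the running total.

Step 1 — total variance = trace(Sigma) = Σ λ_i = 49 + 43 = 92.

Step 2 — fraction explained by component i = λ_i / Σ λ:
  PC1: 49/92 = 0.5326
  PC2: 43/92 = 0.4674

Step 3 — cumulative fraction after k components = (λ_1 + ... + λ_k) / Σ λ:
  k = 1: 49/92 = 0.5326
  k = 2: (49 + 43)/92 = 92/92 = 1

Summary (fraction, with percent):

explained: PC1 0.5326 (53.26%), PC2 0.4674 (46.74%);  cumulative: 0.5326, 1


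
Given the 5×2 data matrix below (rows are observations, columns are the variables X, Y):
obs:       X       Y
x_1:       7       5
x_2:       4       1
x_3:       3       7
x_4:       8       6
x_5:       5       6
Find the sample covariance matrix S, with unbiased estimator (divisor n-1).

Step 1 — column means:
  mean(X) = (7 + 4 + 3 + 8 + 5) / 5 = 27/5 = 5.4
  mean(Y) = (5 + 1 + 7 + 6 + 6) / 5 = 25/5 = 5

Step 2 — sample covariance S[i,j] = (1/(n-1)) · Σ_k (x_{k,i} - mean_i) · (x_{k,j} - mean_j), with n-1 = 4.
  S[X,X] = ((1.6)·(1.6) + (-1.4)·(-1.4) + (-2.4)·(-2.4) + (2.6)·(2.6) + (-0.4)·(-0.4)) / 4 = 17.2/4 = 4.3
  S[X,Y] = ((1.6)·(0) + (-1.4)·(-4) + (-2.4)·(2) + (2.6)·(1) + (-0.4)·(1)) / 4 = 3/4 = 0.75
  S[Y,Y] = ((0)·(0) + (-4)·(-4) + (2)·(2) + (1)·(1) + (1)·(1)) / 4 = 22/4 = 5.5

S is symmetric (S[j,i] = S[i,j]). Assembling:

S = [[4.3, 0.75],
 [0.75, 5.5]]


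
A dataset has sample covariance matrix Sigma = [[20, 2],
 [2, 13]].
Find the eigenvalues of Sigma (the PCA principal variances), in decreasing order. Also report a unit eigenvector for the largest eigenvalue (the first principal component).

Step 1 — characteristic polynomial of 2×2 Sigma:
  det(Sigma - λI) = λ² - trace · λ + det = 0.
  trace = 20 + 13 = 33, det = 20·13 - (2)² = 256.
Step 2 — discriminant:
  Δ = trace² - 4·det = 1089 - 1024 = 65.
Step 3 — eigenvalues:
  λ = (trace ± √Δ)/2 = (33 ± 8.0623)/2,
  λ_1 = 20.5311,  λ_2 = 12.4689.

Step 4 — unit eigenvector for λ_1: solve (Sigma - λ_1 I)v = 0. First row:
  (20 - 20.5311)·v_x + (2)·v_y = 0, i.e. (-0.5311)·v_x + (2)·v_y = 0,
  so v ∝ (b, λ_1 - a) = (2, 0.5311) = u.
  ||u|| = √((2)² + (0.5311)²) = √(4.2821) ≈ 2.0693,
  v_1 = u/||u|| ≈ (0.9665, 0.2567) (||v_1|| = 1).

λ_1 = 20.5311,  λ_2 = 12.4689;  v_1 ≈ (0.9665, 0.2567)


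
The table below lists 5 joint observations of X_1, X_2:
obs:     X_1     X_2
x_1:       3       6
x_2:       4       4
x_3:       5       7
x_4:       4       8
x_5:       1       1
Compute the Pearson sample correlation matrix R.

Step 1 — column means:
  mean(X_1) = (3 + 4 + 5 + 4 + 1) / 5 = 17/5 = 3.4
  mean(X_2) = (6 + 4 + 7 + 8 + 1) / 5 = 26/5 = 5.2

Step 2 — sample variances and covariances s[i,j] = (1/(n-1)) · Σ_k (x_{k,i} - mean_i) · (x_{k,j} - mean_j), with n-1 = 4:
  s[X_1,X_1] = ((-0.4)·(-0.4) + (0.6)·(0.6) + (1.6)·(1.6) + (0.6)·(0.6) + (-2.4)·(-2.4)) / 4 = 9.2/4 = 2.3
  s[X_1,X_2] = ((-0.4)·(0.8) + (0.6)·(-1.2) + (1.6)·(1.8) + (0.6)·(2.8) + (-2.4)·(-4.2)) / 4 = 13.6/4 = 3.4
  s[X_2,X_2] = ((0.8)·(0.8) + (-1.2)·(-1.2) + (1.8)·(1.8) + (2.8)·(2.8) + (-4.2)·(-4.2)) / 4 = 30.8/4 = 7.7
  Sample standard deviations s_i = √(s[i,i]):
  s(X_1) = √(2.3) = 1.5166
  s(X_2) = √(7.7) = 2.7749

Step 3 — r_{ij} = s_{ij} / (s_i · s_j):
  r[X_1,X_1] = 1 (diagonal).
  r[X_1,X_2] = 3.4 / (1.5166 · 2.7749) = 3.4 / 4.2083 = 0.8079
  r[X_2,X_2] = 1 (diagonal).

R is symmetric with unit diagonal. Assembling:

R = [[1, 0.8079],
 [0.8079, 1]]


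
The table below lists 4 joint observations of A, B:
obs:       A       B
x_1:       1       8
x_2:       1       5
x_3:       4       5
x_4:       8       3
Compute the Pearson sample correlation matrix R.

Step 1 — column means:
  mean(A) = (1 + 1 + 4 + 8) / 4 = 14/4 = 3.5
  mean(B) = (8 + 5 + 5 + 3) / 4 = 21/4 = 5.25

Step 2 — sample variances and covariances s[i,j] = (1/(n-1)) · Σ_k (x_{k,i} - mean_i) · (x_{k,j} - mean_j), with n-1 = 3:
  s[A,A] = ((-2.5)·(-2.5) + (-2.5)·(-2.5) + (0.5)·(0.5) + (4.5)·(4.5)) / 3 = 33/3 = 11
  s[A,B] = ((-2.5)·(2.75) + (-2.5)·(-0.25) + (0.5)·(-0.25) + (4.5)·(-2.25)) / 3 = -16.5/3 = -5.5
  s[B,B] = ((2.75)·(2.75) + (-0.25)·(-0.25) + (-0.25)·(-0.25) + (-2.25)·(-2.25)) / 3 = 12.75/3 = 4.25
  Sample standard deviations s_i = √(s[i,i]):
  s(A) = √(11) = 3.3166
  s(B) = √(4.25) = 2.0616

Step 3 — r_{ij} = s_{ij} / (s_i · s_j):
  r[A,A] = 1 (diagonal).
  r[A,B] = -5.5 / (3.3166 · 2.0616) = -5.5 / 6.8374 = -0.8044
  r[B,B] = 1 (diagonal).

R is symmetric with unit diagonal. Assembling:

R = [[1, -0.8044],
 [-0.8044, 1]]


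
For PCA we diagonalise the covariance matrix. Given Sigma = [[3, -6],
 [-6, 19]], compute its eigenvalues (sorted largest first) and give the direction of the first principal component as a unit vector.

Step 1 — characteristic polynomial of 2×2 Sigma:
  det(Sigma - λI) = λ² - trace · λ + det = 0.
  trace = 3 + 19 = 22, det = 3·19 - (-6)² = 21.
Step 2 — discriminant:
  Δ = trace² - 4·det = 484 - 84 = 400.
Step 3 — eigenvalues:
  λ = (trace ± √Δ)/2 = (22 ± 20)/2,
  λ_1 = 21,  λ_2 = 1.

Step 4 — unit eigenvector for λ_1: solve (Sigma - λ_1 I)v = 0. First row:
  (3 - 21)·v_x + (-6)·v_y = 0, i.e. (-18)·v_x + (-6)·v_y = 0,
  so v ∝ (b, λ_1 - a) = (-6, 18); multiply by -1 so the first entry is positive: u = (6, -18).
  ||u|| = √((6)² + (-18)²) = √(360) ≈ 18.9737,
  v_1 = u/||u|| ≈ (0.3162, -0.9487) (||v_1|| = 1).

λ_1 = 21,  λ_2 = 1;  v_1 ≈ (0.3162, -0.9487)


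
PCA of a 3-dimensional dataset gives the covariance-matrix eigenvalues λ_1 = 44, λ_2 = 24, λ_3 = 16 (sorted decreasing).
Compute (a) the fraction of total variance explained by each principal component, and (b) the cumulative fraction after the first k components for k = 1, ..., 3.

Step 1 — total variance = trace(Sigma) = Σ λ_i = 44 + 24 + 16 = 84.

Step 2 — fraction explained by component i = λ_i / Σ λ:
  PC1: 44/84 = 0.5238
  PC2: 24/84 = 0.2857
  PC3: 16/84 = 0.1905

Step 3 — cumulative fraction after k components = (λ_1 + ... + λ_k) / Σ λ:
  k = 1: 44/84 = 0.5238
  k = 2: (44 + 24)/84 = 68/84 = 0.8095
  k = 3: (44 + 24 + 16)/84 = 84/84 = 1

Summary (fraction, with percent):

explained: PC1 0.5238 (52.38%), PC2 0.2857 (28.57%), PC3 0.1905 (19.05%);  cumulative: 0.5238, 0.8095, 1


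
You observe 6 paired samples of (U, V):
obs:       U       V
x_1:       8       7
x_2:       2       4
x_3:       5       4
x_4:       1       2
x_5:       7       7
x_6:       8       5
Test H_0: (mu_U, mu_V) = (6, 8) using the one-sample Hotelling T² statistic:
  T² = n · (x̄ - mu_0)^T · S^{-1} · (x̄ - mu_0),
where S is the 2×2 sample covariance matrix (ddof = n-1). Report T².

Step 1 — sample mean vector:
  mean(U) = (8 + 2 + 5 + 1 + 7 + 8) / 6 = 31/6 = 5.1667
  mean(V) = (7 + 4 + 4 + 2 + 7 + 5) / 6 = 29/6 = 4.8333
  x̄ = (5.1667, 4.8333),  deviation x̄ - mu_0 = (5.1667, 4.8333) - (6, 8) = (-0.8333, -3.1667).

Step 2 — sample covariance matrix, S[i,j] = (1/(n-1)) · Σ_k (x_{k,i} - mean_i) · (x_{k,j} - mean_j), divisor n-1 = 5:
  S[U,U] = ((2.8333)·(2.8333) + (-3.1667)·(-3.1667) + (-0.1667)·(-0.1667) + (-4.1667)·(-4.1667) + (1.8333)·(1.8333) + (2.8333)·(2.8333)) / 5 = 46.8333/5 = 9.3667
  S[U,V] = ((2.8333)·(2.1667) + (-3.1667)·(-0.8333) + (-0.1667)·(-0.8333) + (-4.1667)·(-2.8333) + (1.8333)·(2.1667) + (2.8333)·(0.1667)) / 5 = 25.1667/5 = 5.0333
  S[V,V] = ((2.1667)·(2.1667) + (-0.8333)·(-0.8333) + (-0.8333)·(-0.8333) + (-2.8333)·(-2.8333) + (2.1667)·(2.1667) + (0.1667)·(0.1667)) / 5 = 18.8333/5 = 3.7667
  S = [[9.3667, 5.0333],
 [5.0333, 3.7667]].

Step 3 — invert S. det(S) = 9.3667·3.7667 - (5.0333)² = 9.9467.
  S^{-1} = (1/det) · [[d, -b], [-b, a]] = [[0.3787, -0.506],
 [-0.506, 0.9417]].

Step 4 — quadratic form (x̄ - mu_0)^T · S^{-1} · (x̄ - mu_0):
  S^{-1} · (x̄ - mu_0) = (1.2869, -2.5603),
  (x̄ - mu_0)^T · [...] = (-0.8333)·(1.2869) + (-3.1667)·(-2.5603) = 7.0353.

Step 5 — scale by n: T² = 6 · 7.0353 = 42.2118.

T² ≈ 42.2118


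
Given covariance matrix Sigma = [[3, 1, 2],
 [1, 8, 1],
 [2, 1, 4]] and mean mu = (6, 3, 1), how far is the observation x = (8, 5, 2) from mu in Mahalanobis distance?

Step 1 — centre the observation: (x - mu) = (2, 2, 1).

Step 2 — invert Sigma (cofactor / det for 3×3, or solve directly):
  Sigma^{-1} = [[0.5082, -0.0328, -0.2459],
 [-0.0328, 0.1311, -0.0164],
 [-0.2459, -0.0164, 0.377]].

Step 3 — form the quadratic (x - mu)^T · Sigma^{-1} · (x - mu):
  Sigma^{-1} · (x - mu) = (0.7049, 0.1803, -0.1475).
  (x - mu)^T · [Sigma^{-1} · (x - mu)] = (2)·(0.7049) + (2)·(0.1803) + (1)·(-0.1475) = 1.623.

Step 4 — take square root: d = √(1.623) ≈ 1.274.

d(x, mu) = √(1.623) ≈ 1.274


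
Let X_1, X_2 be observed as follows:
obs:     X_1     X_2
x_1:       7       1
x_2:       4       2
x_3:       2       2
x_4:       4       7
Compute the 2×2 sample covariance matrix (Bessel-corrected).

Step 1 — column means:
  mean(X_1) = (7 + 4 + 2 + 4) / 4 = 17/4 = 4.25
  mean(X_2) = (1 + 2 + 2 + 7) / 4 = 12/4 = 3

Step 2 — sample covariance S[i,j] = (1/(n-1)) · Σ_k (x_{k,i} - mean_i) · (x_{k,j} - mean_j), with n-1 = 3.
  S[X_1,X_1] = ((2.75)·(2.75) + (-0.25)·(-0.25) + (-2.25)·(-2.25) + (-0.25)·(-0.25)) / 3 = 12.75/3 = 4.25
  S[X_1,X_2] = ((2.75)·(-2) + (-0.25)·(-1) + (-2.25)·(-1) + (-0.25)·(4)) / 3 = -4/3 = -1.3333
  S[X_2,X_2] = ((-2)·(-2) + (-1)·(-1) + (-1)·(-1) + (4)·(4)) / 3 = 22/3 = 7.3333

S is symmetric (S[j,i] = S[i,j]). Assembling:

S = [[4.25, -1.3333],
 [-1.3333, 7.3333]]


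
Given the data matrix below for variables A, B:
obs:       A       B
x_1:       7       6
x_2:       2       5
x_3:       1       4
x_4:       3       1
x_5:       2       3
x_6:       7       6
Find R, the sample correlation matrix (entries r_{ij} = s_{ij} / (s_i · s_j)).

Step 1 — column means:
  mean(A) = (7 + 2 + 1 + 3 + 2 + 7) / 6 = 22/6 = 3.6667
  mean(B) = (6 + 5 + 4 + 1 + 3 + 6) / 6 = 25/6 = 4.1667

Step 2 — sample variances and covariances s[i,j] = (1/(n-1)) · Σ_k (x_{k,i} - mean_i) · (x_{k,j} - mean_j), with n-1 = 5:
  s[A,A] = ((3.3333)·(3.3333) + (-1.6667)·(-1.6667) + (-2.6667)·(-2.6667) + (-0.6667)·(-0.6667) + (-1.6667)·(-1.6667) + (3.3333)·(3.3333)) / 5 = 35.3333/5 = 7.0667
  s[A,B] = ((3.3333)·(1.8333) + (-1.6667)·(0.8333) + (-2.6667)·(-0.1667) + (-0.6667)·(-3.1667) + (-1.6667)·(-1.1667) + (3.3333)·(1.8333)) / 5 = 15.3333/5 = 3.0667
  s[B,B] = ((1.8333)·(1.8333) + (0.8333)·(0.8333) + (-0.1667)·(-0.1667) + (-3.1667)·(-3.1667) + (-1.1667)·(-1.1667) + (1.8333)·(1.8333)) / 5 = 18.8333/5 = 3.7667
  Sample standard deviations s_i = √(s[i,i]):
  s(A) = √(7.0667) = 2.6583
  s(B) = √(3.7667) = 1.9408

Step 3 — r_{ij} = s_{ij} / (s_i · s_j):
  r[A,A] = 1 (diagonal).
  r[A,B] = 3.0667 / (2.6583 · 1.9408) = 3.0667 / 5.1592 = 0.5944
  r[B,B] = 1 (diagonal).

R is symmetric with unit diagonal. Assembling:

R = [[1, 0.5944],
 [0.5944, 1]]


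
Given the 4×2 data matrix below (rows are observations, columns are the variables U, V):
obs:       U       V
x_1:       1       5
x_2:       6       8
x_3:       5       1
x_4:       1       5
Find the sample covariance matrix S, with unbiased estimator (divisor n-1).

Step 1 — column means:
  mean(U) = (1 + 6 + 5 + 1) / 4 = 13/4 = 3.25
  mean(V) = (5 + 8 + 1 + 5) / 4 = 19/4 = 4.75

Step 2 — sample covariance S[i,j] = (1/(n-1)) · Σ_k (x_{k,i} - mean_i) · (x_{k,j} - mean_j), with n-1 = 3.
  S[U,U] = ((-2.25)·(-2.25) + (2.75)·(2.75) + (1.75)·(1.75) + (-2.25)·(-2.25)) / 3 = 20.75/3 = 6.9167
  S[U,V] = ((-2.25)·(0.25) + (2.75)·(3.25) + (1.75)·(-3.75) + (-2.25)·(0.25)) / 3 = 1.25/3 = 0.4167
  S[V,V] = ((0.25)·(0.25) + (3.25)·(3.25) + (-3.75)·(-3.75) + (0.25)·(0.25)) / 3 = 24.75/3 = 8.25

S is symmetric (S[j,i] = S[i,j]). Assembling:

S = [[6.9167, 0.4167],
 [0.4167, 8.25]]


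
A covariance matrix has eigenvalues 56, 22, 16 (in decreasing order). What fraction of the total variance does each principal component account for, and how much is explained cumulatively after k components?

Step 1 — total variance = trace(Sigma) = Σ λ_i = 56 + 22 + 16 = 94.

Step 2 — fraction explained by component i = λ_i / Σ λ:
  PC1: 56/94 = 0.5957
  PC2: 22/94 = 0.234
  PC3: 16/94 = 0.1702

Step 3 — cumulative fraction after k components = (λ_1 + ... + λ_k) / Σ λ:
  k = 1: 56/94 = 0.5957
  k = 2: (56 + 22)/94 = 78/94 = 0.8298
  k = 3: (56 + 22 + 16)/94 = 94/94 = 1

Summary (fraction, with percent):

explained: PC1 0.5957 (59.57%), PC2 0.234 (23.4%), PC3 0.1702 (17.02%);  cumulative: 0.5957, 0.8298, 1


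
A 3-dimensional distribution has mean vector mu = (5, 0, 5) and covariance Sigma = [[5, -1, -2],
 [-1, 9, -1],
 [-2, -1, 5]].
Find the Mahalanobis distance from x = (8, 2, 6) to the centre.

Step 1 — centre the observation: (x - mu) = (3, 2, 1).

Step 2 — invert Sigma (cofactor / det for 3×3, or solve directly):
  Sigma^{-1} = [[0.2514, 0.04, 0.1086],
 [0.04, 0.12, 0.04],
 [0.1086, 0.04, 0.2514]].

Step 3 — form the quadratic (x - mu)^T · Sigma^{-1} · (x - mu):
  Sigma^{-1} · (x - mu) = (0.9429, 0.4, 0.6571).
  (x - mu)^T · [Sigma^{-1} · (x - mu)] = (3)·(0.9429) + (2)·(0.4) + (1)·(0.6571) = 4.2857.

Step 4 — take square root: d = √(4.2857) ≈ 2.0702.

d(x, mu) = √(4.2857) ≈ 2.0702


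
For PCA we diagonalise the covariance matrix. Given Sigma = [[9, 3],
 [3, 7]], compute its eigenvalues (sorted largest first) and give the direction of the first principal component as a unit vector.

Step 1 — characteristic polynomial of 2×2 Sigma:
  det(Sigma - λI) = λ² - trace · λ + det = 0.
  trace = 9 + 7 = 16, det = 9·7 - (3)² = 54.
Step 2 — discriminant:
  Δ = trace² - 4·det = 256 - 216 = 40.
Step 3 — eigenvalues:
  λ = (trace ± √Δ)/2 = (16 ± 6.3246)/2,
  λ_1 = 11.1623,  λ_2 = 4.8377.

Step 4 — unit eigenvector for λ_1: solve (Sigma - λ_1 I)v = 0. First row:
  (9 - 11.1623)·v_x + (3)·v_y = 0, i.e. (-2.1623)·v_x + (3)·v_y = 0,
  so v ∝ (b, λ_1 - a) = (3, 2.1623) = u.
  ||u|| = √((3)² + (2.1623)²) = √(13.6754) ≈ 3.698,
  v_1 = u/||u|| ≈ (0.8112, 0.5847) (||v_1|| = 1).

λ_1 = 11.1623,  λ_2 = 4.8377;  v_1 ≈ (0.8112, 0.5847)


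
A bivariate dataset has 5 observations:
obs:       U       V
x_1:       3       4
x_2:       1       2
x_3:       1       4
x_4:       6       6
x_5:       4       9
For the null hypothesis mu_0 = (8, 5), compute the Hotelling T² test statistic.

Step 1 — sample mean vector:
  mean(U) = (3 + 1 + 1 + 6 + 4) / 5 = 15/5 = 3
  mean(V) = (4 + 2 + 4 + 6 + 9) / 5 = 25/5 = 5
  x̄ = (3, 5),  deviation x̄ - mu_0 = (3, 5) - (8, 5) = (-5, 0).

Step 2 — sample covariance matrix, S[i,j] = (1/(n-1)) · Σ_k (x_{k,i} - mean_i) · (x_{k,j} - mean_j), divisor n-1 = 4:
  S[U,U] = ((0)·(0) + (-2)·(-2) + (-2)·(-2) + (3)·(3) + (1)·(1)) / 4 = 18/4 = 4.5
  S[U,V] = ((0)·(-1) + (-2)·(-3) + (-2)·(-1) + (3)·(1) + (1)·(4)) / 4 = 15/4 = 3.75
  S[V,V] = ((-1)·(-1) + (-3)·(-3) + (-1)·(-1) + (1)·(1) + (4)·(4)) / 4 = 28/4 = 7
  S = [[4.5, 3.75],
 [3.75, 7]].

Step 3 — invert S. det(S) = 4.5·7 - (3.75)² = 17.4375.
  S^{-1} = (1/det) · [[d, -b], [-b, a]] = [[0.4014, -0.2151],
 [-0.2151, 0.2581]].

Step 4 — quadratic form (x̄ - mu_0)^T · S^{-1} · (x̄ - mu_0):
  S^{-1} · (x̄ - mu_0) = (-2.0072, 1.0753),
  (x̄ - mu_0)^T · [...] = (-5)·(-2.0072) + (0)·(1.0753) = 10.0358.

Step 5 — scale by n: T² = 5 · 10.0358 = 50.1792.

T² ≈ 50.1792


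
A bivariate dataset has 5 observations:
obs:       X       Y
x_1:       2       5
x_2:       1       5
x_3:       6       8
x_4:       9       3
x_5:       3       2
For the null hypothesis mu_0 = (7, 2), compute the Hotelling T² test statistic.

Step 1 — sample mean vector:
  mean(X) = (2 + 1 + 6 + 9 + 3) / 5 = 21/5 = 4.2
  mean(Y) = (5 + 5 + 8 + 3 + 2) / 5 = 23/5 = 4.6
  x̄ = (4.2, 4.6),  deviation x̄ - mu_0 = (4.2, 4.6) - (7, 2) = (-2.8, 2.6).

Step 2 — sample covariance matrix, S[i,j] = (1/(n-1)) · Σ_k (x_{k,i} - mean_i) · (x_{k,j} - mean_j), divisor n-1 = 4:
  S[X,X] = ((-2.2)·(-2.2) + (-3.2)·(-3.2) + (1.8)·(1.8) + (4.8)·(4.8) + (-1.2)·(-1.2)) / 4 = 42.8/4 = 10.7
  S[X,Y] = ((-2.2)·(0.4) + (-3.2)·(0.4) + (1.8)·(3.4) + (4.8)·(-1.6) + (-1.2)·(-2.6)) / 4 = -0.6/4 = -0.15
  S[Y,Y] = ((0.4)·(0.4) + (0.4)·(0.4) + (3.4)·(3.4) + (-1.6)·(-1.6) + (-2.6)·(-2.6)) / 4 = 21.2/4 = 5.3
  S = [[10.7, -0.15],
 [-0.15, 5.3]].

Step 3 — invert S. det(S) = 10.7·5.3 - (-0.15)² = 56.6875.
  S^{-1} = (1/det) · [[d, -b], [-b, a]] = [[0.0935, 0.0026],
 [0.0026, 0.1888]].

Step 4 — quadratic form (x̄ - mu_0)^T · S^{-1} · (x̄ - mu_0):
  S^{-1} · (x̄ - mu_0) = (-0.2549, 0.4834),
  (x̄ - mu_0)^T · [...] = (-2.8)·(-0.2549) + (2.6)·(0.4834) = 1.9705.

Step 5 — scale by n: T² = 5 · 1.9705 = 9.8523.

T² ≈ 9.8523


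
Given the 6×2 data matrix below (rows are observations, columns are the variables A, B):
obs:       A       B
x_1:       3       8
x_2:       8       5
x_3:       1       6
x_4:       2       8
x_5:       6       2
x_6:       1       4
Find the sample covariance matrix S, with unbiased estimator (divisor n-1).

Step 1 — column means:
  mean(A) = (3 + 8 + 1 + 2 + 6 + 1) / 6 = 21/6 = 3.5
  mean(B) = (8 + 5 + 6 + 8 + 2 + 4) / 6 = 33/6 = 5.5

Step 2 — sample covariance S[i,j] = (1/(n-1)) · Σ_k (x_{k,i} - mean_i) · (x_{k,j} - mean_j), with n-1 = 5.
  S[A,A] = ((-0.5)·(-0.5) + (4.5)·(4.5) + (-2.5)·(-2.5) + (-1.5)·(-1.5) + (2.5)·(2.5) + (-2.5)·(-2.5)) / 5 = 41.5/5 = 8.3
  S[A,B] = ((-0.5)·(2.5) + (4.5)·(-0.5) + (-2.5)·(0.5) + (-1.5)·(2.5) + (2.5)·(-3.5) + (-2.5)·(-1.5)) / 5 = -13.5/5 = -2.7
  S[B,B] = ((2.5)·(2.5) + (-0.5)·(-0.5) + (0.5)·(0.5) + (2.5)·(2.5) + (-3.5)·(-3.5) + (-1.5)·(-1.5)) / 5 = 27.5/5 = 5.5

S is symmetric (S[j,i] = S[i,j]). Assembling:

S = [[8.3, -2.7],
 [-2.7, 5.5]]


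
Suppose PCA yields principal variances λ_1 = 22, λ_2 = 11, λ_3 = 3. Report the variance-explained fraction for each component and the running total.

Step 1 — total variance = trace(Sigma) = Σ λ_i = 22 + 11 + 3 = 36.

Step 2 — fraction explained by component i = λ_i / Σ λ:
  PC1: 22/36 = 0.6111
  PC2: 11/36 = 0.3056
  PC3: 3/36 = 0.0833

Step 3 — cumulative fraction after k components = (λ_1 + ... + λ_k) / Σ λ:
  k = 1: 22/36 = 0.6111
  k = 2: (22 + 11)/36 = 33/36 = 0.9167
  k = 3: (22 + 11 + 3)/36 = 36/36 = 1

Summary (fraction, with percent):

explained: PC1 0.6111 (61.11%), PC2 0.3056 (30.56%), PC3 0.0833 (8.33%);  cumulative: 0.6111, 0.9167, 1


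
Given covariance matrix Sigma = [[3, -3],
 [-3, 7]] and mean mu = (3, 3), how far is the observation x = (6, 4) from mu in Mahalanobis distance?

Step 1 — centre the observation: (x - mu) = (3, 1).

Step 2 — invert Sigma. det(Sigma) = 3·7 - (-3)² = 12.
  Sigma^{-1} = (1/det) · [[d, -b], [-b, a]] = [[0.5833, 0.25],
 [0.25, 0.25]].

Step 3 — form the quadratic (x - mu)^T · Sigma^{-1} · (x - mu):
  Sigma^{-1} · (x - mu) = (2, 1).
  (x - mu)^T · [Sigma^{-1} · (x - mu)] = (3)·(2) + (1)·(1) = 7.

Step 4 — take square root: d = √(7) ≈ 2.6458.

d(x, mu) = √(7) ≈ 2.6458


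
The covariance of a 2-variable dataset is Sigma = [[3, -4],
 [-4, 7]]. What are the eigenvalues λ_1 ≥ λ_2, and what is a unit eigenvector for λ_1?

Step 1 — characteristic polynomial of 2×2 Sigma:
  det(Sigma - λI) = λ² - trace · λ + det = 0.
  trace = 3 + 7 = 10, det = 3·7 - (-4)² = 5.
Step 2 — discriminant:
  Δ = trace² - 4·det = 100 - 20 = 80.
Step 3 — eigenvalues:
  λ = (trace ± √Δ)/2 = (10 ± 8.9443)/2,
  λ_1 = 9.4721,  λ_2 = 0.5279.

Step 4 — unit eigenvector for λ_1: solve (Sigma - λ_1 I)v = 0. First row:
  (3 - 9.4721)·v_x + (-4)·v_y = 0, i.e. (-6.4721)·v_x + (-4)·v_y = 0,
  so v ∝ (b, λ_1 - a) = (-4, 6.4721); multiply by -1 so the first entry is positive: u = (4, -6.4721).
  ||u|| = √((4)² + (-6.4721)²) = √(57.8885) ≈ 7.6085,
  v_1 = u/||u|| ≈ (0.5257, -0.8507) (||v_1|| = 1).

λ_1 = 9.4721,  λ_2 = 0.5279;  v_1 ≈ (0.5257, -0.8507)


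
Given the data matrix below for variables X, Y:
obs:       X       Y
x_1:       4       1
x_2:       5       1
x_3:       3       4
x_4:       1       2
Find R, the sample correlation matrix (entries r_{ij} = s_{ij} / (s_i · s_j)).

Step 1 — column means:
  mean(X) = (4 + 5 + 3 + 1) / 4 = 13/4 = 3.25
  mean(Y) = (1 + 1 + 4 + 2) / 4 = 8/4 = 2

Step 2 — sample variances and covariances s[i,j] = (1/(n-1)) · Σ_k (x_{k,i} - mean_i) · (x_{k,j} - mean_j), with n-1 = 3:
  s[X,X] = ((0.75)·(0.75) + (1.75)·(1.75) + (-0.25)·(-0.25) + (-2.25)·(-2.25)) / 3 = 8.75/3 = 2.9167
  s[X,Y] = ((0.75)·(-1) + (1.75)·(-1) + (-0.25)·(2) + (-2.25)·(0)) / 3 = -3/3 = -1
  s[Y,Y] = ((-1)·(-1) + (-1)·(-1) + (2)·(2) + (0)·(0)) / 3 = 6/3 = 2
  Sample standard deviations s_i = √(s[i,i]):
  s(X) = √(2.9167) = 1.7078
  s(Y) = √(2) = 1.4142

Step 3 — r_{ij} = s_{ij} / (s_i · s_j):
  r[X,X] = 1 (diagonal).
  r[X,Y] = -1 / (1.7078 · 1.4142) = -1 / 2.4152 = -0.414
  r[Y,Y] = 1 (diagonal).

R is symmetric with unit diagonal. Assembling:

R = [[1, -0.414],
 [-0.414, 1]]


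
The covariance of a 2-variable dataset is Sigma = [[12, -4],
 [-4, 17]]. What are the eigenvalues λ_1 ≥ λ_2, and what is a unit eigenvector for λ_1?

Step 1 — characteristic polynomial of 2×2 Sigma:
  det(Sigma - λI) = λ² - trace · λ + det = 0.
  trace = 12 + 17 = 29, det = 12·17 - (-4)² = 188.
Step 2 — discriminant:
  Δ = trace² - 4·det = 841 - 752 = 89.
Step 3 — eigenvalues:
  λ = (trace ± √Δ)/2 = (29 ± 9.434)/2,
  λ_1 = 19.217,  λ_2 = 9.783.

Step 4 — unit eigenvector for λ_1: solve (Sigma - λ_1 I)v = 0. First row:
  (12 - 19.217)·v_x + (-4)·v_y = 0, i.e. (-7.217)·v_x + (-4)·v_y = 0,
  so v ∝ (b, λ_1 - a) = (-4, 7.217); multiply by -1 so the first entry is positive: u = (4, -7.217).
  ||u|| = √((4)² + (-7.217)²) = √(68.085) ≈ 8.2514,
  v_1 = u/||u|| ≈ (0.4848, -0.8746) (||v_1|| = 1).

λ_1 = 19.217,  λ_2 = 9.783;  v_1 ≈ (0.4848, -0.8746)


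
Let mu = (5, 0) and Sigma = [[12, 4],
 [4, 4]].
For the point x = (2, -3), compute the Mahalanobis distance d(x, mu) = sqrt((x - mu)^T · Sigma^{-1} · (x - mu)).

Step 1 — centre the observation: (x - mu) = (-3, -3).

Step 2 — invert Sigma. det(Sigma) = 12·4 - (4)² = 32.
  Sigma^{-1} = (1/det) · [[d, -b], [-b, a]] = [[0.125, -0.125],
 [-0.125, 0.375]].

Step 3 — form the quadratic (x - mu)^T · Sigma^{-1} · (x - mu):
  Sigma^{-1} · (x - mu) = (0, -0.75).
  (x - mu)^T · [Sigma^{-1} · (x - mu)] = (-3)·(0) + (-3)·(-0.75) = 2.25.

Step 4 — take square root: d = √(2.25) ≈ 1.5.

d(x, mu) = √(2.25) ≈ 1.5


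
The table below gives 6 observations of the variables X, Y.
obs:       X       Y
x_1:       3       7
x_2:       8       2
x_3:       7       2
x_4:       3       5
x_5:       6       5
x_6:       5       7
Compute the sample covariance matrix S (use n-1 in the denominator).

Step 1 — column means:
  mean(X) = (3 + 8 + 7 + 3 + 6 + 5) / 6 = 32/6 = 5.3333
  mean(Y) = (7 + 2 + 2 + 5 + 5 + 7) / 6 = 28/6 = 4.6667

Step 2 — sample covariance S[i,j] = (1/(n-1)) · Σ_k (x_{k,i} - mean_i) · (x_{k,j} - mean_j), with n-1 = 5.
  S[X,X] = ((-2.3333)·(-2.3333) + (2.6667)·(2.6667) + (1.6667)·(1.6667) + (-2.3333)·(-2.3333) + (0.6667)·(0.6667) + (-0.3333)·(-0.3333)) / 5 = 21.3333/5 = 4.2667
  S[X,Y] = ((-2.3333)·(2.3333) + (2.6667)·(-2.6667) + (1.6667)·(-2.6667) + (-2.3333)·(0.3333) + (0.6667)·(0.3333) + (-0.3333)·(2.3333)) / 5 = -18.3333/5 = -3.6667
  S[Y,Y] = ((2.3333)·(2.3333) + (-2.6667)·(-2.6667) + (-2.6667)·(-2.6667) + (0.3333)·(0.3333) + (0.3333)·(0.3333) + (2.3333)·(2.3333)) / 5 = 25.3333/5 = 5.0667

S is symmetric (S[j,i] = S[i,j]). Assembling:

S = [[4.2667, -3.6667],
 [-3.6667, 5.0667]]


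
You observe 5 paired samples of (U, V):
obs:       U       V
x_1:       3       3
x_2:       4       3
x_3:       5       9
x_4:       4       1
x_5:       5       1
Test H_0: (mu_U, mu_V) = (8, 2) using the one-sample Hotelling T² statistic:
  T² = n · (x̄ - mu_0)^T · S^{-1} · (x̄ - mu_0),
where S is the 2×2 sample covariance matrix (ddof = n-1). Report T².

Step 1 — sample mean vector:
  mean(U) = (3 + 4 + 5 + 4 + 5) / 5 = 21/5 = 4.2
  mean(V) = (3 + 3 + 9 + 1 + 1) / 5 = 17/5 = 3.4
  x̄ = (4.2, 3.4),  deviation x̄ - mu_0 = (4.2, 3.4) - (8, 2) = (-3.8, 1.4).

Step 2 — sample covariance matrix, S[i,j] = (1/(n-1)) · Σ_k (x_{k,i} - mean_i) · (x_{k,j} - mean_j), divisor n-1 = 4:
  S[U,U] = ((-1.2)·(-1.2) + (-0.2)·(-0.2) + (0.8)·(0.8) + (-0.2)·(-0.2) + (0.8)·(0.8)) / 4 = 2.8/4 = 0.7
  S[U,V] = ((-1.2)·(-0.4) + (-0.2)·(-0.4) + (0.8)·(5.6) + (-0.2)·(-2.4) + (0.8)·(-2.4)) / 4 = 3.6/4 = 0.9
  S[V,V] = ((-0.4)·(-0.4) + (-0.4)·(-0.4) + (5.6)·(5.6) + (-2.4)·(-2.4) + (-2.4)·(-2.4)) / 4 = 43.2/4 = 10.8
  S = [[0.7, 0.9],
 [0.9, 10.8]].

Step 3 — invert S. det(S) = 0.7·10.8 - (0.9)² = 6.75.
  S^{-1} = (1/det) · [[d, -b], [-b, a]] = [[1.6, -0.1333],
 [-0.1333, 0.1037]].

Step 4 — quadratic form (x̄ - mu_0)^T · S^{-1} · (x̄ - mu_0):
  S^{-1} · (x̄ - mu_0) = (-6.2667, 0.6519),
  (x̄ - mu_0)^T · [...] = (-3.8)·(-6.2667) + (1.4)·(0.6519) = 24.7259.

Step 5 — scale by n: T² = 5 · 24.7259 = 123.6296.

T² ≈ 123.6296


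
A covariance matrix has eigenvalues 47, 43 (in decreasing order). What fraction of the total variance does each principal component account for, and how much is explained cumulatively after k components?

Step 1 — total variance = trace(Sigma) = Σ λ_i = 47 + 43 = 90.

Step 2 — fraction explained by component i = λ_i / Σ λ:
  PC1: 47/90 = 0.5222
  PC2: 43/90 = 0.4778

Step 3 — cumulative fraction after k components = (λ_1 + ... + λ_k) / Σ λ:
  k = 1: 47/90 = 0.5222
  k = 2: (47 + 43)/90 = 90/90 = 1

Summary (fraction, with percent):

explained: PC1 0.5222 (52.22%), PC2 0.4778 (47.78%);  cumulative: 0.5222, 1


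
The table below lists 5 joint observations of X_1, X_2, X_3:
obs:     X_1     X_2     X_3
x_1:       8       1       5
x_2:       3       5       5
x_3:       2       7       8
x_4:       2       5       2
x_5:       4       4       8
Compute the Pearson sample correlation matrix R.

Step 1 — column means:
  mean(X_1) = (8 + 3 + 2 + 2 + 4) / 5 = 19/5 = 3.8
  mean(X_2) = (1 + 5 + 7 + 5 + 4) / 5 = 22/5 = 4.4
  mean(X_3) = (5 + 5 + 8 + 2 + 8) / 5 = 28/5 = 5.6

Step 2 — sample variances and covariances s[i,j] = (1/(n-1)) · Σ_k (x_{k,i} - mean_i) · (x_{k,j} - mean_j), with n-1 = 4:
  s[X_1,X_1] = ((4.2)·(4.2) + (-0.8)·(-0.8) + (-1.8)·(-1.8) + (-1.8)·(-1.8) + (0.2)·(0.2)) / 4 = 24.8/4 = 6.2
  s[X_1,X_2] = ((4.2)·(-3.4) + (-0.8)·(0.6) + (-1.8)·(2.6) + (-1.8)·(0.6) + (0.2)·(-0.4)) / 4 = -20.6/4 = -5.15
  s[X_1,X_3] = ((4.2)·(-0.6) + (-0.8)·(-0.6) + (-1.8)·(2.4) + (-1.8)·(-3.6) + (0.2)·(2.4)) / 4 = 0.6/4 = 0.15
  s[X_2,X_2] = ((-3.4)·(-3.4) + (0.6)·(0.6) + (2.6)·(2.6) + (0.6)·(0.6) + (-0.4)·(-0.4)) / 4 = 19.2/4 = 4.8
  s[X_2,X_3] = ((-3.4)·(-0.6) + (0.6)·(-0.6) + (2.6)·(2.4) + (0.6)·(-3.6) + (-0.4)·(2.4)) / 4 = 4.8/4 = 1.2
  s[X_3,X_3] = ((-0.6)·(-0.6) + (-0.6)·(-0.6) + (2.4)·(2.4) + (-3.6)·(-3.6) + (2.4)·(2.4)) / 4 = 25.2/4 = 6.3
  Sample standard deviations s_i = √(s[i,i]):
  s(X_1) = √(6.2) = 2.49
  s(X_2) = √(4.8) = 2.1909
  s(X_3) = √(6.3) = 2.51

Step 3 — r_{ij} = s_{ij} / (s_i · s_j):
  r[X_1,X_1] = 1 (diagonal).
  r[X_1,X_2] = -5.15 / (2.49 · 2.1909) = -5.15 / 5.4553 = -0.944
  r[X_1,X_3] = 0.15 / (2.49 · 2.51) = 0.15 / 6.2498 = 0.024
  r[X_2,X_2] = 1 (diagonal).
  r[X_2,X_3] = 1.2 / (2.1909 · 2.51) = 1.2 / 5.4991 = 0.2182
  r[X_3,X_3] = 1 (diagonal).

R is symmetric with unit diagonal. Assembling:

R = [[1, -0.944, 0.024],
 [-0.944, 1, 0.2182],
 [0.024, 0.2182, 1]]


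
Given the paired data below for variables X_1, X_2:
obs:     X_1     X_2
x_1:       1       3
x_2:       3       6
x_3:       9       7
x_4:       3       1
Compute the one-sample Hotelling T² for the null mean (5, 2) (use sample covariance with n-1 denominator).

Step 1 — sample mean vector:
  mean(X_1) = (1 + 3 + 9 + 3) / 4 = 16/4 = 4
  mean(X_2) = (3 + 6 + 7 + 1) / 4 = 17/4 = 4.25
  x̄ = (4, 4.25),  deviation x̄ - mu_0 = (4, 4.25) - (5, 2) = (-1, 2.25).

Step 2 — sample covariance matrix, S[i,j] = (1/(n-1)) · Σ_k (x_{k,i} - mean_i) · (x_{k,j} - mean_j), divisor n-1 = 3:
  S[X_1,X_1] = ((-3)·(-3) + (-1)·(-1) + (5)·(5) + (-1)·(-1)) / 3 = 36/3 = 12
  S[X_1,X_2] = ((-3)·(-1.25) + (-1)·(1.75) + (5)·(2.75) + (-1)·(-3.25)) / 3 = 19/3 = 6.3333
  S[X_2,X_2] = ((-1.25)·(-1.25) + (1.75)·(1.75) + (2.75)·(2.75) + (-3.25)·(-3.25)) / 3 = 22.75/3 = 7.5833
  S = [[12, 6.3333],
 [6.3333, 7.5833]].

Step 3 — invert S. det(S) = 12·7.5833 - (6.3333)² = 50.8889.
  S^{-1} = (1/det) · [[d, -b], [-b, a]] = [[0.149, -0.1245],
 [-0.1245, 0.2358]].

Step 4 — quadratic form (x̄ - mu_0)^T · S^{-1} · (x̄ - mu_0):
  S^{-1} · (x̄ - mu_0) = (-0.429, 0.655),
  (x̄ - mu_0)^T · [...] = (-1)·(-0.429) + (2.25)·(0.655) = 1.9028.

Step 5 — scale by n: T² = 4 · 1.9028 = 7.6114.

T² ≈ 7.6114


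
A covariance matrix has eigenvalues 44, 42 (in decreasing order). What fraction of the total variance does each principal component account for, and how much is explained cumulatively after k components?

Step 1 — total variance = trace(Sigma) = Σ λ_i = 44 + 42 = 86.

Step 2 — fraction explained by component i = λ_i / Σ λ:
  PC1: 44/86 = 0.5116
  PC2: 42/86 = 0.4884

Step 3 — cumulative fraction after k components = (λ_1 + ... + λ_k) / Σ λ:
  k = 1: 44/86 = 0.5116
  k = 2: (44 + 42)/86 = 86/86 = 1

Summary (fraction, with percent):

explained: PC1 0.5116 (51.16%), PC2 0.4884 (48.84%);  cumulative: 0.5116, 1


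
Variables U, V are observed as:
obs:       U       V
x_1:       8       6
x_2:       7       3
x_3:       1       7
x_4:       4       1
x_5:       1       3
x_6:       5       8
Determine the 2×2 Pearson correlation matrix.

Step 1 — column means:
  mean(U) = (8 + 7 + 1 + 4 + 1 + 5) / 6 = 26/6 = 4.3333
  mean(V) = (6 + 3 + 7 + 1 + 3 + 8) / 6 = 28/6 = 4.6667

Step 2 — sample variances and covariances s[i,j] = (1/(n-1)) · Σ_k (x_{k,i} - mean_i) · (x_{k,j} - mean_j), with n-1 = 5:
  s[U,U] = ((3.6667)·(3.6667) + (2.6667)·(2.6667) + (-3.3333)·(-3.3333) + (-0.3333)·(-0.3333) + (-3.3333)·(-3.3333) + (0.6667)·(0.6667)) / 5 = 43.3333/5 = 8.6667
  s[U,V] = ((3.6667)·(1.3333) + (2.6667)·(-1.6667) + (-3.3333)·(2.3333) + (-0.3333)·(-3.6667) + (-3.3333)·(-1.6667) + (0.6667)·(3.3333)) / 5 = 1.6667/5 = 0.3333
  s[V,V] = ((1.3333)·(1.3333) + (-1.6667)·(-1.6667) + (2.3333)·(2.3333) + (-3.6667)·(-3.6667) + (-1.6667)·(-1.6667) + (3.3333)·(3.3333)) / 5 = 37.3333/5 = 7.4667
  Sample standard deviations s_i = √(s[i,i]):
  s(U) = √(8.6667) = 2.9439
  s(V) = √(7.4667) = 2.7325

Step 3 — r_{ij} = s_{ij} / (s_i · s_j):
  r[U,U] = 1 (diagonal).
  r[U,V] = 0.3333 / (2.9439 · 2.7325) = 0.3333 / 8.0443 = 0.0414
  r[V,V] = 1 (diagonal).

R is symmetric with unit diagonal. Assembling:

R = [[1, 0.0414],
 [0.0414, 1]]


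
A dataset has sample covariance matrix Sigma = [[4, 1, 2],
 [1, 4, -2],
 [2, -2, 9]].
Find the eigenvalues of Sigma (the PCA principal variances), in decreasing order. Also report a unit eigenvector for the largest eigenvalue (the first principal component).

Step 1 — characteristic polynomial p(λ) = det(λI - Sigma) = λ³ - tr·λ² + c_1·λ - det, where tr = trace, c_1 = sum of the principal 2×2 minors, det = det(Sigma):
  tr = 4 + 4 + 9 = 17,
  c_1 = (4·4 - (1)²) + (4·9 - (2)²) + (4·9 - (-2)²) = 15 + 32 + 32 = 79,
  det = 4·(4·9 - (-2)²) - (1)·((1)·9 - (-2)·(2)) + (2)·((1)·(-2) - 4·(2)) = 4·(32) - (1)·(13) + (2)·(-10) = 95.
  So p(λ) = λ³ - 17λ² + 79λ - 95.
Step 2 — look for an integer root (rational root theorem: any rational root is an integer divisor of 95). Testing λ = 5:
  p(5) = 125 - 425 + 395 - 95 = 0  ✓
  Dividing out (λ - 5): p(λ) = (λ - 5)(λ² - 12λ + 19).
Step 3 — remaining eigenvalues from the quadratic λ² - 12λ + 19 = 0:
  Δ = 12² - 4·19 = 144 - 76 = 68,  λ = (12 ± √68)/2 = (12 ± 8.2462)/2 ≈ 10.1231 or 1.8769.
  Sorted: λ_1 = 10.1231,  λ_2 = 5,  λ_3 = 1.8769  (check: sum = 17 = tr ✓).

Step 4 — unit eigenvector for λ_1 ≈ 10.1231: v spans the null space of (Sigma - λ_1 I), whose rows are
  r_1 = (-6.1231, 1, 2),  r_2 = (1, -6.1231, -2),  r_3 = (2, -2, -1.1231).
  v is orthogonal to every row, so take v ∝ r_1 × r_2 = ((1)·(-2) - (2)·(-6.1231), (2)·(1) - (-6.1231)·(-2), (-6.1231)·(-6.1231) - (1)·(1)) ≈ (10.2462, -10.2462, 36.4924).
  Let u = (10.2462, -10.2462, 36.4924).
  ||u|| = √((10.2462)² + (-10.2462)² + (36.4924)²) = √(1541.6666) ≈ 39.2641,  v_1 = u/||u|| ≈ (0.261, -0.261, 0.9294) (||v_1|| = 1).

λ_1 = 10.1231,  λ_2 = 5,  λ_3 = 1.8769;  v_1 ≈ (0.261, -0.261, 0.9294)
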